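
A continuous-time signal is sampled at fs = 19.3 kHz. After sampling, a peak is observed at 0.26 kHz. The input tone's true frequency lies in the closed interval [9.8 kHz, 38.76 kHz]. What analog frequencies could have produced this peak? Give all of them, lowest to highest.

19.04 kHz, 19.56 kHz, 38.34 kHz

Frequencies that alias to 0.26 kHz are k·fs ± 0.26 kHz for integer k ≥ 0.
k=0: 0.26 kHz.
k=1: 19.04 kHz, 19.56 kHz.
k=2: 38.34 kHz, 38.86 kHz.
k=3: 57.64 kHz, 58.16 kHz.
Within [9.8 kHz, 38.76 kHz]: 19.04 kHz, 19.56 kHz, 38.34 kHz.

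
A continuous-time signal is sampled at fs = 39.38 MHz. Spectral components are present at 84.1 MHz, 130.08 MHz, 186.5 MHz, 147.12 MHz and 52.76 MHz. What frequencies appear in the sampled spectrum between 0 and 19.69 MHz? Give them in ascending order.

5.34 MHz, 10.4 MHz, 11.94 MHz, 13.38 MHz

fs/2 = 19.69 MHz.
84.1 MHz mod fs = 5.34 MHz.
5.34 MHz ≤ fs/2 = 19.69 MHz, appears at 5.34 MHz.
130.08 MHz mod fs = 11.94 MHz.
11.94 MHz ≤ fs/2 = 19.69 MHz, appears at 11.94 MHz.
186.5 MHz mod fs = 28.98 MHz.
28.98 MHz > fs/2 = 19.69 MHz, folds to fs − 28.98 MHz = 10.4 MHz.
147.12 MHz mod fs = 28.98 MHz.
28.98 MHz > fs/2 = 19.69 MHz, folds to fs − 28.98 MHz = 10.4 MHz.
52.76 MHz mod fs = 13.38 MHz.
13.38 MHz ≤ fs/2 = 19.69 MHz, appears at 13.38 MHz.
Distinct values: {5.34 MHz, 10.4 MHz, 11.94 MHz, 13.38 MHz}.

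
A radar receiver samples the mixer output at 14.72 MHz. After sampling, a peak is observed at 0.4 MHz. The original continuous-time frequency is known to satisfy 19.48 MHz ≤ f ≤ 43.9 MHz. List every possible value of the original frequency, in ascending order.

Frequencies that alias to 0.4 MHz are k·fs ± 0.4 MHz for integer k ≥ 0.
k=0: 0.4 MHz.
k=1: 14.32 MHz, 15.12 MHz.
k=2: 29.04 MHz, 29.84 MHz.
k=3: 43.76 MHz, 44.56 MHz.
k=4: 58.48 MHz, 59.28 MHz.
Within [19.48 MHz, 43.9 MHz]: 29.04 MHz, 29.84 MHz, 43.76 MHz.

29.04 MHz, 29.84 MHz, 43.76 MHz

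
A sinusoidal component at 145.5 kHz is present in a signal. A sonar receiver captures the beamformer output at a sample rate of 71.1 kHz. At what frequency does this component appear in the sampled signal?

145.5 kHz mod fs = 3.3 kHz.
3.3 kHz ≤ fs/2 = 35.55 kHz, appears at 3.3 kHz.

3.3 kHz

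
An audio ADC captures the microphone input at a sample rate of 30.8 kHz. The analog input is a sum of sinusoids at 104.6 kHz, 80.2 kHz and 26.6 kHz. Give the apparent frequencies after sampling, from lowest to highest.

fs/2 = 15.4 kHz.
104.6 kHz mod fs = 12.2 kHz.
12.2 kHz ≤ fs/2 = 15.4 kHz, appears at 12.2 kHz.
80.2 kHz mod fs = 18.6 kHz.
18.6 kHz > fs/2 = 15.4 kHz, folds to fs − 18.6 kHz = 12.2 kHz.
26.6 kHz > fs/2 = 15.4 kHz, folds to fs − 26.6 kHz = 4.2 kHz.
Distinct values: {4.2 kHz, 12.2 kHz}.

4.2 kHz, 12.2 kHz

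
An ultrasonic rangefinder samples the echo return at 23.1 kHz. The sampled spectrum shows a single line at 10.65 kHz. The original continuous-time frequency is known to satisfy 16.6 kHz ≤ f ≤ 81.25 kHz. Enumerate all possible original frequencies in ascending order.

33.75 kHz, 35.55 kHz, 56.85 kHz, 58.65 kHz, 79.95 kHz

Frequencies that alias to 10.65 kHz are k·fs ± 10.65 kHz for integer k ≥ 0.
k=0: 10.65 kHz.
k=1: 12.45 kHz, 33.75 kHz.
k=2: 35.55 kHz, 56.85 kHz.
k=3: 58.65 kHz, 79.95 kHz.
k=4: 81.75 kHz, 103.05 kHz.
Within [16.6 kHz, 81.25 kHz]: 33.75 kHz, 35.55 kHz, 56.85 kHz, 58.65 kHz, 79.95 kHz.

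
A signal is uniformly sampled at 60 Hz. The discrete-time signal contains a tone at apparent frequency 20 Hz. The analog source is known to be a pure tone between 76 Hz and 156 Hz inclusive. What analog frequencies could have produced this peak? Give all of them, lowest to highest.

80 Hz, 100 Hz, 140 Hz

Frequencies that alias to 20 Hz are k·fs ± 20 Hz for integer k ≥ 0.
k=0: 20 Hz.
k=1: 40 Hz, 80 Hz.
k=2: 100 Hz, 140 Hz.
k=3: 160 Hz, 200 Hz.
Within [76 Hz, 156 Hz]: 80 Hz, 100 Hz, 140 Hz.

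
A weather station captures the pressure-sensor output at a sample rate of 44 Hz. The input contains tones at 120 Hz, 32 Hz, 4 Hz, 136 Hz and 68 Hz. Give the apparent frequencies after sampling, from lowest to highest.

fs/2 = 22 Hz.
120 Hz mod fs = 32 Hz.
32 Hz > fs/2 = 22 Hz, folds to fs − 32 Hz = 12 Hz.
32 Hz > fs/2 = 22 Hz, folds to fs − 32 Hz = 12 Hz.
4 Hz ≤ fs/2 = 22 Hz, passes unchanged.
136 Hz mod fs = 4 Hz.
4 Hz ≤ fs/2 = 22 Hz, appears at 4 Hz.
68 Hz mod fs = 24 Hz.
24 Hz > fs/2 = 22 Hz, folds to fs − 24 Hz = 20 Hz.
Distinct values: {4 Hz, 12 Hz, 20 Hz}.

4 Hz, 12 Hz, 20 Hz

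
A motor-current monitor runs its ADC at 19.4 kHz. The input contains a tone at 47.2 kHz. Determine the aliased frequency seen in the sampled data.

8.4 kHz

47.2 kHz mod fs = 8.4 kHz.
8.4 kHz ≤ fs/2 = 9.7 kHz, appears at 8.4 kHz.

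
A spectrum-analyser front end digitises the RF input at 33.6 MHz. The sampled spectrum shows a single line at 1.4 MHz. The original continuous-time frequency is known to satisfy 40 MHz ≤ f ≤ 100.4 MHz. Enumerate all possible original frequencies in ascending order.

65.8 MHz, 68.6 MHz, 99.4 MHz

Frequencies that alias to 1.4 MHz are k·fs ± 1.4 MHz for integer k ≥ 0.
k=0: 1.4 MHz.
k=1: 32.2 MHz, 35 MHz.
k=2: 65.8 MHz, 68.6 MHz.
k=3: 99.4 MHz, 102.2 MHz.
k=4: 133 MHz, 135.8 MHz.
Within [40 MHz, 100.4 MHz]: 65.8 MHz, 68.6 MHz, 99.4 MHz.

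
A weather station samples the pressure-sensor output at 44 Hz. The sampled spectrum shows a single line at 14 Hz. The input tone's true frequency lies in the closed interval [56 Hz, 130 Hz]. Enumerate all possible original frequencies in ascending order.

58 Hz, 74 Hz, 102 Hz, 118 Hz

Frequencies that alias to 14 Hz are k·fs ± 14 Hz for integer k ≥ 0.
k=0: 14 Hz.
k=1: 30 Hz, 58 Hz.
k=2: 74 Hz, 102 Hz.
k=3: 118 Hz, 146 Hz.
k=4: 162 Hz, 190 Hz.
Within [56 Hz, 130 Hz]: 58 Hz, 74 Hz, 102 Hz, 118 Hz.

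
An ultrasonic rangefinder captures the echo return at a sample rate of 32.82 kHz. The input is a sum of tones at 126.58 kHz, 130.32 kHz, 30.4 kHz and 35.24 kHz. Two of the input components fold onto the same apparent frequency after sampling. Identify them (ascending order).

fs/2 = 16.41 kHz.
126.58 kHz mod fs = 28.12 kHz.
28.12 kHz > fs/2 = 16.41 kHz, folds to fs − 28.12 kHz = 4.7 kHz.
130.32 kHz mod fs = 31.86 kHz.
31.86 kHz > fs/2 = 16.41 kHz, folds to fs − 31.86 kHz = 0.96 kHz.
30.4 kHz > fs/2 = 16.41 kHz, folds to fs − 30.4 kHz = 2.42 kHz.
35.24 kHz mod fs = 2.42 kHz.
2.42 kHz ≤ fs/2 = 16.41 kHz, appears at 2.42 kHz.
30.4 kHz and 35.24 kHz both map to 2.42 kHz.

30.4 kHz, 35.24 kHz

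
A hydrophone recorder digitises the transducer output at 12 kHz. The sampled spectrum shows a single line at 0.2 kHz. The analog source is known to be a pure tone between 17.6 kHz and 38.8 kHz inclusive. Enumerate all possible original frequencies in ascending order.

23.8 kHz, 24.2 kHz, 35.8 kHz, 36.2 kHz

Frequencies that alias to 0.2 kHz are k·fs ± 0.2 kHz for integer k ≥ 0.
k=0: 0.2 kHz.
k=1: 11.8 kHz, 12.2 kHz.
k=2: 23.8 kHz, 24.2 kHz.
k=3: 35.8 kHz, 36.2 kHz.
k=4: 47.8 kHz, 48.2 kHz.
Within [17.6 kHz, 38.8 kHz]: 23.8 kHz, 24.2 kHz, 35.8 kHz, 36.2 kHz.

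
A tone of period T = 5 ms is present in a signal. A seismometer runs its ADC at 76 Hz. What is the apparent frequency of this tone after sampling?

28 Hz

T = 5 ms → f = 1/T = 200 Hz.
200 Hz mod fs = 48 Hz.
48 Hz > fs/2 = 38 Hz, folds to fs − 48 Hz = 28 Hz.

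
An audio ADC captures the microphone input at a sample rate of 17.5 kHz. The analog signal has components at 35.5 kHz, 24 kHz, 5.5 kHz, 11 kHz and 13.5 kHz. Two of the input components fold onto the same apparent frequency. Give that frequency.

fs/2 = 8.75 kHz.
35.5 kHz mod fs = 0.5 kHz.
0.5 kHz ≤ fs/2 = 8.75 kHz, appears at 0.5 kHz.
24 kHz mod fs = 6.5 kHz.
6.5 kHz ≤ fs/2 = 8.75 kHz, appears at 6.5 kHz.
5.5 kHz ≤ fs/2 = 8.75 kHz, passes unchanged.
11 kHz > fs/2 = 8.75 kHz, folds to fs − 11 kHz = 6.5 kHz.
13.5 kHz > fs/2 = 8.75 kHz, folds to fs − 13.5 kHz = 4 kHz.
11 kHz and 24 kHz both map to 6.5 kHz.

6.5 kHz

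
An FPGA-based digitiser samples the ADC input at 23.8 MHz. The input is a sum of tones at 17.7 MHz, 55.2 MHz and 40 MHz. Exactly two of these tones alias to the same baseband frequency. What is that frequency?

7.6 MHz

fs/2 = 11.9 MHz.
17.7 MHz > fs/2 = 11.9 MHz, folds to fs − 17.7 MHz = 6.1 MHz.
55.2 MHz mod fs = 7.6 MHz.
7.6 MHz ≤ fs/2 = 11.9 MHz, appears at 7.6 MHz.
40 MHz mod fs = 16.2 MHz.
16.2 MHz > fs/2 = 11.9 MHz, folds to fs − 16.2 MHz = 7.6 MHz.
40 MHz and 55.2 MHz both map to 7.6 MHz.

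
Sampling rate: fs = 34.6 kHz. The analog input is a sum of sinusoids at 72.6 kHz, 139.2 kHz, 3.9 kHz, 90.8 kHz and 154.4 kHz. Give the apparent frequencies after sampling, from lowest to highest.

0.8 kHz, 3.4 kHz, 3.9 kHz, 13 kHz, 16 kHz

fs/2 = 17.3 kHz.
72.6 kHz mod fs = 3.4 kHz.
3.4 kHz ≤ fs/2 = 17.3 kHz, appears at 3.4 kHz.
139.2 kHz mod fs = 0.8 kHz.
0.8 kHz ≤ fs/2 = 17.3 kHz, appears at 0.8 kHz.
3.9 kHz ≤ fs/2 = 17.3 kHz, passes unchanged.
90.8 kHz mod fs = 21.6 kHz.
21.6 kHz > fs/2 = 17.3 kHz, folds to fs − 21.6 kHz = 13 kHz.
154.4 kHz mod fs = 16 kHz.
16 kHz ≤ fs/2 = 17.3 kHz, appears at 16 kHz.
Distinct values: {0.8 kHz, 3.4 kHz, 3.9 kHz, 13 kHz, 16 kHz}.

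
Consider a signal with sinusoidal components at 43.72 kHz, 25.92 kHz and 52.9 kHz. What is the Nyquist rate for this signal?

Highest-frequency component: 52.9 kHz.
Nyquist rate = 2 × 52.9 kHz = 105.8 kHz.

105.8 kHz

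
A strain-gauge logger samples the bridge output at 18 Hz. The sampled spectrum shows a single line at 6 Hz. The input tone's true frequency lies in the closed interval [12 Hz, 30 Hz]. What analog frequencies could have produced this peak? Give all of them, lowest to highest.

12 Hz, 24 Hz, 30 Hz

Frequencies that alias to 6 Hz are k·fs ± 6 Hz for integer k ≥ 0.
k=0: 6 Hz.
k=1: 12 Hz, 24 Hz.
k=2: 30 Hz, 42 Hz.
k=3: 48 Hz, 60 Hz.
Within [12 Hz, 30 Hz]: 12 Hz, 24 Hz, 30 Hz.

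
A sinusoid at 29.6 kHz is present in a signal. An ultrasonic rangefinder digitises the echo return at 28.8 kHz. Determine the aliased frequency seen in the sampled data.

29.6 kHz mod fs = 0.8 kHz.
0.8 kHz ≤ fs/2 = 14.4 kHz, appears at 0.8 kHz.

0.8 kHz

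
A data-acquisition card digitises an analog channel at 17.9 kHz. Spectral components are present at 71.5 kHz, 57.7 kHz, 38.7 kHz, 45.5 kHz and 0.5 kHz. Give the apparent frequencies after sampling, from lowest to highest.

0.1 kHz, 0.5 kHz, 2.9 kHz, 4 kHz, 8.2 kHz

fs/2 = 8.95 kHz.
71.5 kHz mod fs = 17.8 kHz.
17.8 kHz > fs/2 = 8.95 kHz, folds to fs − 17.8 kHz = 0.1 kHz.
57.7 kHz mod fs = 4 kHz.
4 kHz ≤ fs/2 = 8.95 kHz, appears at 4 kHz.
38.7 kHz mod fs = 2.9 kHz.
2.9 kHz ≤ fs/2 = 8.95 kHz, appears at 2.9 kHz.
45.5 kHz mod fs = 9.7 kHz.
9.7 kHz > fs/2 = 8.95 kHz, folds to fs − 9.7 kHz = 8.2 kHz.
0.5 kHz ≤ fs/2 = 8.95 kHz, passes unchanged.
Distinct values: {0.1 kHz, 0.5 kHz, 2.9 kHz, 4 kHz, 8.2 kHz}.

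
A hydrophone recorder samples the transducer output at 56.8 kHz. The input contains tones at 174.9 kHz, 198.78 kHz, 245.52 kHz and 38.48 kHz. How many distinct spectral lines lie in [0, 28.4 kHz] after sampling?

fs/2 = 28.4 kHz.
174.9 kHz mod fs = 4.5 kHz.
4.5 kHz ≤ fs/2 = 28.4 kHz, appears at 4.5 kHz.
198.78 kHz mod fs = 28.38 kHz.
28.38 kHz ≤ fs/2 = 28.4 kHz, appears at 28.38 kHz.
245.52 kHz mod fs = 18.32 kHz.
18.32 kHz ≤ fs/2 = 28.4 kHz, appears at 18.32 kHz.
38.48 kHz > fs/2 = 28.4 kHz, folds to fs − 38.48 kHz = 18.32 kHz.
Distinct values: {4.5 kHz, 18.32 kHz, 28.38 kHz} → 3.

3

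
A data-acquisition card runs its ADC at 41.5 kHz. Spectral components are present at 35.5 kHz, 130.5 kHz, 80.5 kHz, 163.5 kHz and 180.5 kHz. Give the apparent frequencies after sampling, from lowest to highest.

fs/2 = 20.75 kHz.
35.5 kHz > fs/2 = 20.75 kHz, folds to fs − 35.5 kHz = 6 kHz.
130.5 kHz mod fs = 6 kHz.
6 kHz ≤ fs/2 = 20.75 kHz, appears at 6 kHz.
80.5 kHz mod fs = 39 kHz.
39 kHz > fs/2 = 20.75 kHz, folds to fs − 39 kHz = 2.5 kHz.
163.5 kHz mod fs = 39 kHz.
39 kHz > fs/2 = 20.75 kHz, folds to fs − 39 kHz = 2.5 kHz.
180.5 kHz mod fs = 14.5 kHz.
14.5 kHz ≤ fs/2 = 20.75 kHz, appears at 14.5 kHz.
Distinct values: {2.5 kHz, 6 kHz, 14.5 kHz}.

2.5 kHz, 6 kHz, 14.5 kHz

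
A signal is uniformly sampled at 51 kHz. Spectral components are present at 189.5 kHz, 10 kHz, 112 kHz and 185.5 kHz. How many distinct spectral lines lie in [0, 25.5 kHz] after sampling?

fs/2 = 25.5 kHz.
189.5 kHz mod fs = 36.5 kHz.
36.5 kHz > fs/2 = 25.5 kHz, folds to fs − 36.5 kHz = 14.5 kHz.
10 kHz ≤ fs/2 = 25.5 kHz, passes unchanged.
112 kHz mod fs = 10 kHz.
10 kHz ≤ fs/2 = 25.5 kHz, appears at 10 kHz.
185.5 kHz mod fs = 32.5 kHz.
32.5 kHz > fs/2 = 25.5 kHz, folds to fs − 32.5 kHz = 18.5 kHz.
Distinct values: {10 kHz, 14.5 kHz, 18.5 kHz} → 3.

3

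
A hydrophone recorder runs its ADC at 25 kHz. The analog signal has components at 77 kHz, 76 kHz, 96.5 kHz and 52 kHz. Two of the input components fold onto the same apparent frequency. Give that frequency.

fs/2 = 12.5 kHz.
77 kHz mod fs = 2 kHz.
2 kHz ≤ fs/2 = 12.5 kHz, appears at 2 kHz.
76 kHz mod fs = 1 kHz.
1 kHz ≤ fs/2 = 12.5 kHz, appears at 1 kHz.
96.5 kHz mod fs = 21.5 kHz.
21.5 kHz > fs/2 = 12.5 kHz, folds to fs − 21.5 kHz = 3.5 kHz.
52 kHz mod fs = 2 kHz.
2 kHz ≤ fs/2 = 12.5 kHz, appears at 2 kHz.
52 kHz and 77 kHz both map to 2 kHz.

2 kHz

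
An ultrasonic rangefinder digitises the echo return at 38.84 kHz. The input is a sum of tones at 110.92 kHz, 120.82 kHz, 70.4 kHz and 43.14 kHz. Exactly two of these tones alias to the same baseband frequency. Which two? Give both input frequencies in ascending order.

43.14 kHz, 120.82 kHz

fs/2 = 19.42 kHz.
110.92 kHz mod fs = 33.24 kHz.
33.24 kHz > fs/2 = 19.42 kHz, folds to fs − 33.24 kHz = 5.6 kHz.
120.82 kHz mod fs = 4.3 kHz.
4.3 kHz ≤ fs/2 = 19.42 kHz, appears at 4.3 kHz.
70.4 kHz mod fs = 31.56 kHz.
31.56 kHz > fs/2 = 19.42 kHz, folds to fs − 31.56 kHz = 7.28 kHz.
43.14 kHz mod fs = 4.3 kHz.
4.3 kHz ≤ fs/2 = 19.42 kHz, appears at 4.3 kHz.
43.14 kHz and 120.82 kHz both map to 4.3 kHz.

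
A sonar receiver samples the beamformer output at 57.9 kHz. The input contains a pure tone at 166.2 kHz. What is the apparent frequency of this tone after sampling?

166.2 kHz mod fs = 50.4 kHz.
50.4 kHz > fs/2 = 28.95 kHz, folds to fs − 50.4 kHz = 7.5 kHz.

7.5 kHz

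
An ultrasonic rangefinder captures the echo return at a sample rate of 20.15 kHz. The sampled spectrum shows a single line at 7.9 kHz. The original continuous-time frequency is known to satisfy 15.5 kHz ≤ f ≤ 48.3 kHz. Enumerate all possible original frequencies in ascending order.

28.05 kHz, 32.4 kHz, 48.2 kHz

Frequencies that alias to 7.9 kHz are k·fs ± 7.9 kHz for integer k ≥ 0.
k=0: 7.9 kHz.
k=1: 12.25 kHz, 28.05 kHz.
k=2: 32.4 kHz, 48.2 kHz.
k=3: 52.55 kHz, 68.35 kHz.
Within [15.5 kHz, 48.3 kHz]: 28.05 kHz, 32.4 kHz, 48.2 kHz.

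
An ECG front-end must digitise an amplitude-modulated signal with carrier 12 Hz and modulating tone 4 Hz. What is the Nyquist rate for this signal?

32 Hz

AM sidebands sit at fc ± fm = 8 Hz and 16 Hz.
Highest-frequency component: 16 Hz.
Nyquist rate = 2 × 16 Hz = 32 Hz.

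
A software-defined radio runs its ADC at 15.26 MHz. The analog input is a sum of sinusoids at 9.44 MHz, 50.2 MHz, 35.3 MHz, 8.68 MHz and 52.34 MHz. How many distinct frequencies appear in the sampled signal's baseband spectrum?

fs/2 = 7.63 MHz.
9.44 MHz > fs/2 = 7.63 MHz, folds to fs − 9.44 MHz = 5.82 MHz.
50.2 MHz mod fs = 4.42 MHz.
4.42 MHz ≤ fs/2 = 7.63 MHz, appears at 4.42 MHz.
35.3 MHz mod fs = 4.78 MHz.
4.78 MHz ≤ fs/2 = 7.63 MHz, appears at 4.78 MHz.
8.68 MHz > fs/2 = 7.63 MHz, folds to fs − 8.68 MHz = 6.58 MHz.
52.34 MHz mod fs = 6.56 MHz.
6.56 MHz ≤ fs/2 = 7.63 MHz, appears at 6.56 MHz.
Distinct values: {4.42 MHz, 4.78 MHz, 5.82 MHz, 6.56 MHz, 6.58 MHz} → 5.

5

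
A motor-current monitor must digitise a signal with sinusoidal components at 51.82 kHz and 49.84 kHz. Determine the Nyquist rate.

Highest-frequency component: 51.82 kHz.
Nyquist rate = 2 × 51.82 kHz = 103.64 kHz.

103.64 kHz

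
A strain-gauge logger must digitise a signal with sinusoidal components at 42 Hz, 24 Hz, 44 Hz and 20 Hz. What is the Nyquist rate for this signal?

88 Hz

Highest-frequency component: 44 Hz.
Nyquist rate = 2 × 44 Hz = 88 Hz.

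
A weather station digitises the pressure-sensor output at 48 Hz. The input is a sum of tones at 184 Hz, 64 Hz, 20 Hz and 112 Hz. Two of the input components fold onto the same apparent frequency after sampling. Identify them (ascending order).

64 Hz, 112 Hz

fs/2 = 24 Hz.
184 Hz mod fs = 40 Hz.
40 Hz > fs/2 = 24 Hz, folds to fs − 40 Hz = 8 Hz.
64 Hz mod fs = 16 Hz.
16 Hz ≤ fs/2 = 24 Hz, appears at 16 Hz.
20 Hz ≤ fs/2 = 24 Hz, passes unchanged.
112 Hz mod fs = 16 Hz.
16 Hz ≤ fs/2 = 24 Hz, appears at 16 Hz.
64 Hz and 112 Hz both map to 16 Hz.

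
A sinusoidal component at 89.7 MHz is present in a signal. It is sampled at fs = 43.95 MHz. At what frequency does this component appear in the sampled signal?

89.7 MHz mod fs = 1.8 MHz.
1.8 MHz ≤ fs/2 = 21.975 MHz, appears at 1.8 MHz.

1.8 MHz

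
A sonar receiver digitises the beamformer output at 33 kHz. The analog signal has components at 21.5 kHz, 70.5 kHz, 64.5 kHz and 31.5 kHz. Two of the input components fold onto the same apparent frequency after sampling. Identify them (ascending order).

fs/2 = 16.5 kHz.
21.5 kHz > fs/2 = 16.5 kHz, folds to fs − 21.5 kHz = 11.5 kHz.
70.5 kHz mod fs = 4.5 kHz.
4.5 kHz ≤ fs/2 = 16.5 kHz, appears at 4.5 kHz.
64.5 kHz mod fs = 31.5 kHz.
31.5 kHz > fs/2 = 16.5 kHz, folds to fs − 31.5 kHz = 1.5 kHz.
31.5 kHz > fs/2 = 16.5 kHz, folds to fs − 31.5 kHz = 1.5 kHz.
31.5 kHz and 64.5 kHz both map to 1.5 kHz.

31.5 kHz, 64.5 kHz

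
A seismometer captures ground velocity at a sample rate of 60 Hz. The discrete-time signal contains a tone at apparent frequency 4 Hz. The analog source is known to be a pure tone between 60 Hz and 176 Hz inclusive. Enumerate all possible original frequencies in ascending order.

Frequencies that alias to 4 Hz are k·fs ± 4 Hz for integer k ≥ 0.
k=0: 4 Hz.
k=1: 56 Hz, 64 Hz.
k=2: 116 Hz, 124 Hz.
k=3: 176 Hz, 184 Hz.
k=4: 236 Hz, 244 Hz.
Within [60 Hz, 176 Hz]: 64 Hz, 116 Hz, 124 Hz, 176 Hz.

64 Hz, 116 Hz, 124 Hz, 176 Hz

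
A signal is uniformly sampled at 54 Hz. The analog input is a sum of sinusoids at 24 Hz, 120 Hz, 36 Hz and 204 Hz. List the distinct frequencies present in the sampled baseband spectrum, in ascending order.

12 Hz, 18 Hz, 24 Hz

fs/2 = 27 Hz.
24 Hz ≤ fs/2 = 27 Hz, passes unchanged.
120 Hz mod fs = 12 Hz.
12 Hz ≤ fs/2 = 27 Hz, appears at 12 Hz.
36 Hz > fs/2 = 27 Hz, folds to fs − 36 Hz = 18 Hz.
204 Hz mod fs = 42 Hz.
42 Hz > fs/2 = 27 Hz, folds to fs − 42 Hz = 12 Hz.
Distinct values: {12 Hz, 18 Hz, 24 Hz}.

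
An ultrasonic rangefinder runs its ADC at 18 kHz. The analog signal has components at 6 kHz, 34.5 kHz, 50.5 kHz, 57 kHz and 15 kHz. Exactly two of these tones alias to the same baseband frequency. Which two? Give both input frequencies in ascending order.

fs/2 = 9 kHz.
6 kHz ≤ fs/2 = 9 kHz, passes unchanged.
34.5 kHz mod fs = 16.5 kHz.
16.5 kHz > fs/2 = 9 kHz, folds to fs − 16.5 kHz = 1.5 kHz.
50.5 kHz mod fs = 14.5 kHz.
14.5 kHz > fs/2 = 9 kHz, folds to fs − 14.5 kHz = 3.5 kHz.
57 kHz mod fs = 3 kHz.
3 kHz ≤ fs/2 = 9 kHz, appears at 3 kHz.
15 kHz > fs/2 = 9 kHz, folds to fs − 15 kHz = 3 kHz.
15 kHz and 57 kHz both map to 3 kHz.

15 kHz, 57 kHz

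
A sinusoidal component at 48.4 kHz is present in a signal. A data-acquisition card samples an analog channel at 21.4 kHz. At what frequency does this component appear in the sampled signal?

48.4 kHz mod fs = 5.6 kHz.
5.6 kHz ≤ fs/2 = 10.7 kHz, appears at 5.6 kHz.

5.6 kHz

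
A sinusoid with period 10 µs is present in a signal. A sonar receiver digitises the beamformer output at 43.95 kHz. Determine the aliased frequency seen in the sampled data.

12.1 kHz

T = 10 µs → f = 1/T = 100 kHz.
100 kHz mod fs = 12.1 kHz.
12.1 kHz ≤ fs/2 = 21.975 kHz, appears at 12.1 kHz.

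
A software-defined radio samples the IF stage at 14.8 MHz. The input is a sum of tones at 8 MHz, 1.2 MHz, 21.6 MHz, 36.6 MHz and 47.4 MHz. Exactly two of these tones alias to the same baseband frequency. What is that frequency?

fs/2 = 7.4 MHz.
8 MHz > fs/2 = 7.4 MHz, folds to fs − 8 MHz = 6.8 MHz.
1.2 MHz ≤ fs/2 = 7.4 MHz, passes unchanged.
21.6 MHz mod fs = 6.8 MHz.
6.8 MHz ≤ fs/2 = 7.4 MHz, appears at 6.8 MHz.
36.6 MHz mod fs = 7 MHz.
7 MHz ≤ fs/2 = 7.4 MHz, appears at 7 MHz.
47.4 MHz mod fs = 3 MHz.
3 MHz ≤ fs/2 = 7.4 MHz, appears at 3 MHz.
8 MHz and 21.6 MHz both map to 6.8 MHz.

6.8 MHz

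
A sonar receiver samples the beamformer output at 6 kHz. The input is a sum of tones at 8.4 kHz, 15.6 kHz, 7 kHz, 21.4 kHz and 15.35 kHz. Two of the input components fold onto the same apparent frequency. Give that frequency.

2.4 kHz

fs/2 = 3 kHz.
8.4 kHz mod fs = 2.4 kHz.
2.4 kHz ≤ fs/2 = 3 kHz, appears at 2.4 kHz.
15.6 kHz mod fs = 3.6 kHz.
3.6 kHz > fs/2 = 3 kHz, folds to fs − 3.6 kHz = 2.4 kHz.
7 kHz mod fs = 1 kHz.
1 kHz ≤ fs/2 = 3 kHz, appears at 1 kHz.
21.4 kHz mod fs = 3.4 kHz.
3.4 kHz > fs/2 = 3 kHz, folds to fs − 3.4 kHz = 2.6 kHz.
15.35 kHz mod fs = 3.35 kHz.
3.35 kHz > fs/2 = 3 kHz, folds to fs − 3.35 kHz = 2.65 kHz.
8.4 kHz and 15.6 kHz both map to 2.4 kHz.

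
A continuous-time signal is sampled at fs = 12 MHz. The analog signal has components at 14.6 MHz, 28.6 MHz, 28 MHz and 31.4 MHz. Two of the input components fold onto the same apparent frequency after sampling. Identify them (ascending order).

28.6 MHz, 31.4 MHz

fs/2 = 6 MHz.
14.6 MHz mod fs = 2.6 MHz.
2.6 MHz ≤ fs/2 = 6 MHz, appears at 2.6 MHz.
28.6 MHz mod fs = 4.6 MHz.
4.6 MHz ≤ fs/2 = 6 MHz, appears at 4.6 MHz.
28 MHz mod fs = 4 MHz.
4 MHz ≤ fs/2 = 6 MHz, appears at 4 MHz.
31.4 MHz mod fs = 7.4 MHz.
7.4 MHz > fs/2 = 6 MHz, folds to fs − 7.4 MHz = 4.6 MHz.
28.6 MHz and 31.4 MHz both map to 4.6 MHz.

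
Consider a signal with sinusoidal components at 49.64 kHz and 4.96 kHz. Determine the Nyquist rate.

99.28 kHz

Highest-frequency component: 49.64 kHz.
Nyquist rate = 2 × 49.64 kHz = 99.28 kHz.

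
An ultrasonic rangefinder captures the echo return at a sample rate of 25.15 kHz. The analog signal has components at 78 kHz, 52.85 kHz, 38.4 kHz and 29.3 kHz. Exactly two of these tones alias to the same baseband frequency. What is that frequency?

2.55 kHz

fs/2 = 12.575 kHz.
78 kHz mod fs = 2.55 kHz.
2.55 kHz ≤ fs/2 = 12.575 kHz, appears at 2.55 kHz.
52.85 kHz mod fs = 2.55 kHz.
2.55 kHz ≤ fs/2 = 12.575 kHz, appears at 2.55 kHz.
38.4 kHz mod fs = 13.25 kHz.
13.25 kHz > fs/2 = 12.575 kHz, folds to fs − 13.25 kHz = 11.9 kHz.
29.3 kHz mod fs = 4.15 kHz.
4.15 kHz ≤ fs/2 = 12.575 kHz, appears at 4.15 kHz.
52.85 kHz and 78 kHz both map to 2.55 kHz.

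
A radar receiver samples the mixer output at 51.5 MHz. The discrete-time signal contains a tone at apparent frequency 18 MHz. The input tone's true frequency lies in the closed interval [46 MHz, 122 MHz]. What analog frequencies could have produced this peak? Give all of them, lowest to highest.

69.5 MHz, 85 MHz, 121 MHz

Frequencies that alias to 18 MHz are k·fs ± 18 MHz for integer k ≥ 0.
k=0: 18 MHz.
k=1: 33.5 MHz, 69.5 MHz.
k=2: 85 MHz, 121 MHz.
k=3: 136.5 MHz, 172.5 MHz.
Within [46 MHz, 122 MHz]: 69.5 MHz, 85 MHz, 121 MHz.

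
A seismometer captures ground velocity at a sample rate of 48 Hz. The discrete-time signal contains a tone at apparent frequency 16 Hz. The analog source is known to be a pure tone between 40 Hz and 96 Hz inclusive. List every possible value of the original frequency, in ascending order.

Frequencies that alias to 16 Hz are k·fs ± 16 Hz for integer k ≥ 0.
k=0: 16 Hz.
k=1: 32 Hz, 64 Hz.
k=2: 80 Hz, 112 Hz.
k=3: 128 Hz, 160 Hz.
Within [40 Hz, 96 Hz]: 64 Hz, 80 Hz.

64 Hz, 80 Hz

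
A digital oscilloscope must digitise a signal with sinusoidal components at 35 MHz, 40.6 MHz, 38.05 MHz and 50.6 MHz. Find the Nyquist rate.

Highest-frequency component: 50.6 MHz.
Nyquist rate = 2 × 50.6 MHz = 101.2 MHz.

101.2 MHz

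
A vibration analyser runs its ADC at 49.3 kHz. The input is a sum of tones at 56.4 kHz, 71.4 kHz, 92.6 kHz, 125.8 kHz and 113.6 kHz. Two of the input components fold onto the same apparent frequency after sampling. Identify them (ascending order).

71.4 kHz, 125.8 kHz

fs/2 = 24.65 kHz.
56.4 kHz mod fs = 7.1 kHz.
7.1 kHz ≤ fs/2 = 24.65 kHz, appears at 7.1 kHz.
71.4 kHz mod fs = 22.1 kHz.
22.1 kHz ≤ fs/2 = 24.65 kHz, appears at 22.1 kHz.
92.6 kHz mod fs = 43.3 kHz.
43.3 kHz > fs/2 = 24.65 kHz, folds to fs − 43.3 kHz = 6 kHz.
125.8 kHz mod fs = 27.2 kHz.
27.2 kHz > fs/2 = 24.65 kHz, folds to fs − 27.2 kHz = 22.1 kHz.
113.6 kHz mod fs = 15 kHz.
15 kHz ≤ fs/2 = 24.65 kHz, appears at 15 kHz.
71.4 kHz and 125.8 kHz both map to 22.1 kHz.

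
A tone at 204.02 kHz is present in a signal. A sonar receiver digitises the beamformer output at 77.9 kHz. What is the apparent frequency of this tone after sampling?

204.02 kHz mod fs = 48.22 kHz.
48.22 kHz > fs/2 = 38.95 kHz, folds to fs − 48.22 kHz = 29.68 kHz.

29.68 kHz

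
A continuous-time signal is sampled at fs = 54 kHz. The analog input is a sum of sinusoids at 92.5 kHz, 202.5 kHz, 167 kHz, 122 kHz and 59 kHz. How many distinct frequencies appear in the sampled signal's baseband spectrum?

fs/2 = 27 kHz.
92.5 kHz mod fs = 38.5 kHz.
38.5 kHz > fs/2 = 27 kHz, folds to fs − 38.5 kHz = 15.5 kHz.
202.5 kHz mod fs = 40.5 kHz.
40.5 kHz > fs/2 = 27 kHz, folds to fs − 40.5 kHz = 13.5 kHz.
167 kHz mod fs = 5 kHz.
5 kHz ≤ fs/2 = 27 kHz, appears at 5 kHz.
122 kHz mod fs = 14 kHz.
14 kHz ≤ fs/2 = 27 kHz, appears at 14 kHz.
59 kHz mod fs = 5 kHz.
5 kHz ≤ fs/2 = 27 kHz, appears at 5 kHz.
Distinct values: {5 kHz, 13.5 kHz, 14 kHz, 15.5 kHz} → 4.

4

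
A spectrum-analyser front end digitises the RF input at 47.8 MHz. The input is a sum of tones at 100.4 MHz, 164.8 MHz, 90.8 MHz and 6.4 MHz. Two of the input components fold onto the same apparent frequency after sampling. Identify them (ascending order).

fs/2 = 23.9 MHz.
100.4 MHz mod fs = 4.8 MHz.
4.8 MHz ≤ fs/2 = 23.9 MHz, appears at 4.8 MHz.
164.8 MHz mod fs = 21.4 MHz.
21.4 MHz ≤ fs/2 = 23.9 MHz, appears at 21.4 MHz.
90.8 MHz mod fs = 43 MHz.
43 MHz > fs/2 = 23.9 MHz, folds to fs − 43 MHz = 4.8 MHz.
6.4 MHz ≤ fs/2 = 23.9 MHz, passes unchanged.
90.8 MHz and 100.4 MHz both map to 4.8 MHz.

90.8 MHz, 100.4 MHz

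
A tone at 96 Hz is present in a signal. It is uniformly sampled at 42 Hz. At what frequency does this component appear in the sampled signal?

12 Hz

96 Hz mod fs = 12 Hz.
12 Hz ≤ fs/2 = 21 Hz, appears at 12 Hz.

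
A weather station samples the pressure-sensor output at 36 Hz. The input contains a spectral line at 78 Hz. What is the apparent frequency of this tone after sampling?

78 Hz mod fs = 6 Hz.
6 Hz ≤ fs/2 = 18 Hz, appears at 6 Hz.

6 Hz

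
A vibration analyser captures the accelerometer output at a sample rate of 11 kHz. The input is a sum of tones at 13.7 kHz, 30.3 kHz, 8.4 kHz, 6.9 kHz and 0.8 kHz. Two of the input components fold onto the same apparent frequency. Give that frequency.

2.7 kHz

fs/2 = 5.5 kHz.
13.7 kHz mod fs = 2.7 kHz.
2.7 kHz ≤ fs/2 = 5.5 kHz, appears at 2.7 kHz.
30.3 kHz mod fs = 8.3 kHz.
8.3 kHz > fs/2 = 5.5 kHz, folds to fs − 8.3 kHz = 2.7 kHz.
8.4 kHz > fs/2 = 5.5 kHz, folds to fs − 8.4 kHz = 2.6 kHz.
6.9 kHz > fs/2 = 5.5 kHz, folds to fs − 6.9 kHz = 4.1 kHz.
0.8 kHz ≤ fs/2 = 5.5 kHz, passes unchanged.
13.7 kHz and 30.3 kHz both map to 2.7 kHz.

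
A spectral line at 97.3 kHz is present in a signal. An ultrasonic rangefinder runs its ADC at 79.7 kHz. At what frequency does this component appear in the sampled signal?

17.6 kHz

97.3 kHz mod fs = 17.6 kHz.
17.6 kHz ≤ fs/2 = 39.85 kHz, appears at 17.6 kHz.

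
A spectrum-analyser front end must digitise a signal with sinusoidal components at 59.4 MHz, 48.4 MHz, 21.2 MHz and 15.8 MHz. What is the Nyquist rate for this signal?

Highest-frequency component: 59.4 MHz.
Nyquist rate = 2 × 59.4 MHz = 118.8 MHz.

118.8 MHz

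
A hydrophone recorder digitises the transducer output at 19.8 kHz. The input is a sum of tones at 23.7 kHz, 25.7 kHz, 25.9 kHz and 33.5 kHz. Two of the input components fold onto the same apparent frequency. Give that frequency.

6.1 kHz

fs/2 = 9.9 kHz.
23.7 kHz mod fs = 3.9 kHz.
3.9 kHz ≤ fs/2 = 9.9 kHz, appears at 3.9 kHz.
25.7 kHz mod fs = 5.9 kHz.
5.9 kHz ≤ fs/2 = 9.9 kHz, appears at 5.9 kHz.
25.9 kHz mod fs = 6.1 kHz.
6.1 kHz ≤ fs/2 = 9.9 kHz, appears at 6.1 kHz.
33.5 kHz mod fs = 13.7 kHz.
13.7 kHz > fs/2 = 9.9 kHz, folds to fs − 13.7 kHz = 6.1 kHz.
25.9 kHz and 33.5 kHz both map to 6.1 kHz.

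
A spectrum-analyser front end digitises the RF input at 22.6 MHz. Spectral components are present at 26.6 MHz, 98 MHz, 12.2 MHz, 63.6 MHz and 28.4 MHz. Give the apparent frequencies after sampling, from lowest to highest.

fs/2 = 11.3 MHz.
26.6 MHz mod fs = 4 MHz.
4 MHz ≤ fs/2 = 11.3 MHz, appears at 4 MHz.
98 MHz mod fs = 7.6 MHz.
7.6 MHz ≤ fs/2 = 11.3 MHz, appears at 7.6 MHz.
12.2 MHz > fs/2 = 11.3 MHz, folds to fs − 12.2 MHz = 10.4 MHz.
63.6 MHz mod fs = 18.4 MHz.
18.4 MHz > fs/2 = 11.3 MHz, folds to fs − 18.4 MHz = 4.2 MHz.
28.4 MHz mod fs = 5.8 MHz.
5.8 MHz ≤ fs/2 = 11.3 MHz, appears at 5.8 MHz.
Distinct values: {4 MHz, 4.2 MHz, 5.8 MHz, 7.6 MHz, 10.4 MHz}.

4 MHz, 4.2 MHz, 5.8 MHz, 7.6 MHz, 10.4 MHz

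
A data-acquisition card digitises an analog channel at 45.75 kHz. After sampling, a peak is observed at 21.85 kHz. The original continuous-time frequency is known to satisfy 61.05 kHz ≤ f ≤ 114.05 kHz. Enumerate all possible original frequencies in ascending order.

Frequencies that alias to 21.85 kHz are k·fs ± 21.85 kHz for integer k ≥ 0.
k=0: 21.85 kHz.
k=1: 23.9 kHz, 67.6 kHz.
k=2: 69.65 kHz, 113.35 kHz.
k=3: 115.4 kHz, 159.1 kHz.
Within [61.05 kHz, 114.05 kHz]: 67.6 kHz, 69.65 kHz, 113.35 kHz.

67.6 kHz, 69.65 kHz, 113.35 kHz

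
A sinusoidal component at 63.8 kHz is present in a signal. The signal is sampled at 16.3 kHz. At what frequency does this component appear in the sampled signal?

63.8 kHz mod fs = 14.9 kHz.
14.9 kHz > fs/2 = 8.15 kHz, folds to fs − 14.9 kHz = 1.4 kHz.

1.4 kHz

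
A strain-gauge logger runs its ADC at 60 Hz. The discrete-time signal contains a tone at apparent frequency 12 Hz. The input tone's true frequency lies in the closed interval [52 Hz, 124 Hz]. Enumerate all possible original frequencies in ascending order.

72 Hz, 108 Hz

Frequencies that alias to 12 Hz are k·fs ± 12 Hz for integer k ≥ 0.
k=0: 12 Hz.
k=1: 48 Hz, 72 Hz.
k=2: 108 Hz, 132 Hz.
k=3: 168 Hz, 192 Hz.
Within [52 Hz, 124 Hz]: 72 Hz, 108 Hz.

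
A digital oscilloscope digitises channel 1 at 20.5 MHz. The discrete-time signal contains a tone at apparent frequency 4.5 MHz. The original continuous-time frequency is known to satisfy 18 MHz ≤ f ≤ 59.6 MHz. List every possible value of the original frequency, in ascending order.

Frequencies that alias to 4.5 MHz are k·fs ± 4.5 MHz for integer k ≥ 0.
k=0: 4.5 MHz.
k=1: 16 MHz, 25 MHz.
k=2: 36.5 MHz, 45.5 MHz.
k=3: 57 MHz, 66 MHz.
k=4: 77.5 MHz, 86.5 MHz.
Within [18 MHz, 59.6 MHz]: 25 MHz, 36.5 MHz, 45.5 MHz, 57 MHz.

25 MHz, 36.5 MHz, 45.5 MHz, 57 MHz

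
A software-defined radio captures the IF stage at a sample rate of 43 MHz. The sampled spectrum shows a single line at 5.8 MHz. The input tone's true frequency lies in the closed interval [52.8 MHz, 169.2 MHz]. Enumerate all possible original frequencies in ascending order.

80.2 MHz, 91.8 MHz, 123.2 MHz, 134.8 MHz, 166.2 MHz

Frequencies that alias to 5.8 MHz are k·fs ± 5.8 MHz for integer k ≥ 0.
k=0: 5.8 MHz.
k=1: 37.2 MHz, 48.8 MHz.
k=2: 80.2 MHz, 91.8 MHz.
k=3: 123.2 MHz, 134.8 MHz.
k=4: 166.2 MHz, 177.8 MHz.
k=5: 209.2 MHz, 220.8 MHz.
Within [52.8 MHz, 169.2 MHz]: 80.2 MHz, 91.8 MHz, 123.2 MHz, 134.8 MHz, 166.2 MHz.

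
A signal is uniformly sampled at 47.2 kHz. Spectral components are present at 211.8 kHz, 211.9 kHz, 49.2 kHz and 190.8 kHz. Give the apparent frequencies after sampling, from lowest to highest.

2 kHz, 23 kHz, 23.1 kHz

fs/2 = 23.6 kHz.
211.8 kHz mod fs = 23 kHz.
23 kHz ≤ fs/2 = 23.6 kHz, appears at 23 kHz.
211.9 kHz mod fs = 23.1 kHz.
23.1 kHz ≤ fs/2 = 23.6 kHz, appears at 23.1 kHz.
49.2 kHz mod fs = 2 kHz.
2 kHz ≤ fs/2 = 23.6 kHz, appears at 2 kHz.
190.8 kHz mod fs = 2 kHz.
2 kHz ≤ fs/2 = 23.6 kHz, appears at 2 kHz.
Distinct values: {2 kHz, 23 kHz, 23.1 kHz}.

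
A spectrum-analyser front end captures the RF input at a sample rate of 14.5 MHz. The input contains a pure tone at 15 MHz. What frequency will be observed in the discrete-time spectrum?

0.5 MHz

15 MHz mod fs = 0.5 MHz.
0.5 MHz ≤ fs/2 = 7.25 MHz, appears at 0.5 MHz.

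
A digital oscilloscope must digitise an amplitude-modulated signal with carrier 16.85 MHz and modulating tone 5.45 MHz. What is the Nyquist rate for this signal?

AM sidebands sit at fc ± fm = 11.4 MHz and 22.3 MHz.
Highest-frequency component: 22.3 MHz.
Nyquist rate = 2 × 22.3 MHz = 44.6 MHz.

44.6 MHz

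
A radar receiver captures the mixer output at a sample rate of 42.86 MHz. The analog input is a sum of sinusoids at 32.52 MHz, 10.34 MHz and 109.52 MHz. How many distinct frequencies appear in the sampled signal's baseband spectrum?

2

fs/2 = 21.43 MHz.
32.52 MHz > fs/2 = 21.43 MHz, folds to fs − 32.52 MHz = 10.34 MHz.
10.34 MHz ≤ fs/2 = 21.43 MHz, passes unchanged.
109.52 MHz mod fs = 23.8 MHz.
23.8 MHz > fs/2 = 21.43 MHz, folds to fs − 23.8 MHz = 19.06 MHz.
Distinct values: {10.34 MHz, 19.06 MHz} → 2.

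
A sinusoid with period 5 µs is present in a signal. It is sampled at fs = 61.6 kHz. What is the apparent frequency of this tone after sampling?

15.2 kHz

T = 5 µs → f = 1/T = 200 kHz.
200 kHz mod fs = 15.2 kHz.
15.2 kHz ≤ fs/2 = 30.8 kHz, appears at 15.2 kHz.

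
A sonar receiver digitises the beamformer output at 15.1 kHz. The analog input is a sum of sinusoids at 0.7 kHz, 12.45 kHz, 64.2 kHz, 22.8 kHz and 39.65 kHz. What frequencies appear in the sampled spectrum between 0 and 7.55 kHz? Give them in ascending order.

0.7 kHz, 2.65 kHz, 3.8 kHz, 5.65 kHz, 7.4 kHz

fs/2 = 7.55 kHz.
0.7 kHz ≤ fs/2 = 7.55 kHz, passes unchanged.
12.45 kHz > fs/2 = 7.55 kHz, folds to fs − 12.45 kHz = 2.65 kHz.
64.2 kHz mod fs = 3.8 kHz.
3.8 kHz ≤ fs/2 = 7.55 kHz, appears at 3.8 kHz.
22.8 kHz mod fs = 7.7 kHz.
7.7 kHz > fs/2 = 7.55 kHz, folds to fs − 7.7 kHz = 7.4 kHz.
39.65 kHz mod fs = 9.45 kHz.
9.45 kHz > fs/2 = 7.55 kHz, folds to fs − 9.45 kHz = 5.65 kHz.
Distinct values: {0.7 kHz, 2.65 kHz, 3.8 kHz, 5.65 kHz, 7.4 kHz}.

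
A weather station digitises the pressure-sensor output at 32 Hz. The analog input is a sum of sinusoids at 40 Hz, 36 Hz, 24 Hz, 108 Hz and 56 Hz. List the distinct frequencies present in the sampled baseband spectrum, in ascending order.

fs/2 = 16 Hz.
40 Hz mod fs = 8 Hz.
8 Hz ≤ fs/2 = 16 Hz, appears at 8 Hz.
36 Hz mod fs = 4 Hz.
4 Hz ≤ fs/2 = 16 Hz, appears at 4 Hz.
24 Hz > fs/2 = 16 Hz, folds to fs − 24 Hz = 8 Hz.
108 Hz mod fs = 12 Hz.
12 Hz ≤ fs/2 = 16 Hz, appears at 12 Hz.
56 Hz mod fs = 24 Hz.
24 Hz > fs/2 = 16 Hz, folds to fs − 24 Hz = 8 Hz.
Distinct values: {4 Hz, 8 Hz, 12 Hz}.

4 Hz, 8 Hz, 12 Hz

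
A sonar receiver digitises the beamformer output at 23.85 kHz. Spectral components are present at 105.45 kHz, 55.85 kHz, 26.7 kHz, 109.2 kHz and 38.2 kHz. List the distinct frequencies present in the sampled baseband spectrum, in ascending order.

2.85 kHz, 8.15 kHz, 9.5 kHz, 10.05 kHz

fs/2 = 11.925 kHz.
105.45 kHz mod fs = 10.05 kHz.
10.05 kHz ≤ fs/2 = 11.925 kHz, appears at 10.05 kHz.
55.85 kHz mod fs = 8.15 kHz.
8.15 kHz ≤ fs/2 = 11.925 kHz, appears at 8.15 kHz.
26.7 kHz mod fs = 2.85 kHz.
2.85 kHz ≤ fs/2 = 11.925 kHz, appears at 2.85 kHz.
109.2 kHz mod fs = 13.8 kHz.
13.8 kHz > fs/2 = 11.925 kHz, folds to fs − 13.8 kHz = 10.05 kHz.
38.2 kHz mod fs = 14.35 kHz.
14.35 kHz > fs/2 = 11.925 kHz, folds to fs − 14.35 kHz = 9.5 kHz.
Distinct values: {2.85 kHz, 8.15 kHz, 9.5 kHz, 10.05 kHz}.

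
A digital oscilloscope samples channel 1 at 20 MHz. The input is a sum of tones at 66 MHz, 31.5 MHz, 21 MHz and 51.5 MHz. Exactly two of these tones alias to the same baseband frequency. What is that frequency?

fs/2 = 10 MHz.
66 MHz mod fs = 6 MHz.
6 MHz ≤ fs/2 = 10 MHz, appears at 6 MHz.
31.5 MHz mod fs = 11.5 MHz.
11.5 MHz > fs/2 = 10 MHz, folds to fs − 11.5 MHz = 8.5 MHz.
21 MHz mod fs = 1 MHz.
1 MHz ≤ fs/2 = 10 MHz, appears at 1 MHz.
51.5 MHz mod fs = 11.5 MHz.
11.5 MHz > fs/2 = 10 MHz, folds to fs − 11.5 MHz = 8.5 MHz.
31.5 MHz and 51.5 MHz both map to 8.5 MHz.

8.5 MHz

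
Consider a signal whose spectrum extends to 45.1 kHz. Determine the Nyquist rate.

Nyquist rate = 2 × 45.1 kHz = 90.2 kHz.

90.2 kHz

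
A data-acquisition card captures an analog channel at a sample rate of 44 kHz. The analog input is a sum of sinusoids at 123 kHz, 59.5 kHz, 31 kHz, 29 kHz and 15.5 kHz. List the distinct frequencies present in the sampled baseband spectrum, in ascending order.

9 kHz, 13 kHz, 15 kHz, 15.5 kHz

fs/2 = 22 kHz.
123 kHz mod fs = 35 kHz.
35 kHz > fs/2 = 22 kHz, folds to fs − 35 kHz = 9 kHz.
59.5 kHz mod fs = 15.5 kHz.
15.5 kHz ≤ fs/2 = 22 kHz, appears at 15.5 kHz.
31 kHz > fs/2 = 22 kHz, folds to fs − 31 kHz = 13 kHz.
29 kHz > fs/2 = 22 kHz, folds to fs − 29 kHz = 15 kHz.
15.5 kHz ≤ fs/2 = 22 kHz, passes unchanged.
Distinct values: {9 kHz, 13 kHz, 15 kHz, 15.5 kHz}.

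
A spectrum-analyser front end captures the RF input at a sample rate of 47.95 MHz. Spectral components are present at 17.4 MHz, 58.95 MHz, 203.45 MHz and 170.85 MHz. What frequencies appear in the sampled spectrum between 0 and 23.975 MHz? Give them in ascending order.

fs/2 = 23.975 MHz.
17.4 MHz ≤ fs/2 = 23.975 MHz, passes unchanged.
58.95 MHz mod fs = 11 MHz.
11 MHz ≤ fs/2 = 23.975 MHz, appears at 11 MHz.
203.45 MHz mod fs = 11.65 MHz.
11.65 MHz ≤ fs/2 = 23.975 MHz, appears at 11.65 MHz.
170.85 MHz mod fs = 27 MHz.
27 MHz > fs/2 = 23.975 MHz, folds to fs − 27 MHz = 20.95 MHz.
Distinct values: {11 MHz, 11.65 MHz, 17.4 MHz, 20.95 MHz}.

11 MHz, 11.65 MHz, 17.4 MHz, 20.95 MHz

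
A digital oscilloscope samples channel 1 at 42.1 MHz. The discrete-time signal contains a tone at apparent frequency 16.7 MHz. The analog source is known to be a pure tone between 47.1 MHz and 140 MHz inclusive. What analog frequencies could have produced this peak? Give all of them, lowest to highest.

Frequencies that alias to 16.7 MHz are k·fs ± 16.7 MHz for integer k ≥ 0.
k=0: 16.7 MHz.
k=1: 25.4 MHz, 58.8 MHz.
k=2: 67.5 MHz, 100.9 MHz.
k=3: 109.6 MHz, 143 MHz.
k=4: 151.7 MHz, 185.1 MHz.
Within [47.1 MHz, 140 MHz]: 58.8 MHz, 67.5 MHz, 100.9 MHz, 109.6 MHz.

58.8 MHz, 67.5 MHz, 100.9 MHz, 109.6 MHz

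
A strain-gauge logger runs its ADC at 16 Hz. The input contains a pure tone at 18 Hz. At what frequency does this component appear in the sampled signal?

18 Hz mod fs = 2 Hz.
2 Hz ≤ fs/2 = 8 Hz, appears at 2 Hz.

2 Hz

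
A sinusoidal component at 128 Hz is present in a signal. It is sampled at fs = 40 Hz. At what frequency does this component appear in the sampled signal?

8 Hz

128 Hz mod fs = 8 Hz.
8 Hz ≤ fs/2 = 20 Hz, appears at 8 Hz.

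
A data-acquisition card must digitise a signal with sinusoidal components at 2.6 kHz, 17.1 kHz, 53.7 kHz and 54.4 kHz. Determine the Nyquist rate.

108.8 kHz

Highest-frequency component: 54.4 kHz.
Nyquist rate = 2 × 54.4 kHz = 108.8 kHz.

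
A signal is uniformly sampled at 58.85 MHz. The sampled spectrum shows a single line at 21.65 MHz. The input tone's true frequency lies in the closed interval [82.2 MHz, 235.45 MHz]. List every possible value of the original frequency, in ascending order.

96.05 MHz, 139.35 MHz, 154.9 MHz, 198.2 MHz, 213.75 MHz

Frequencies that alias to 21.65 MHz are k·fs ± 21.65 MHz for integer k ≥ 0.
k=0: 21.65 MHz.
k=1: 37.2 MHz, 80.5 MHz.
k=2: 96.05 MHz, 139.35 MHz.
k=3: 154.9 MHz, 198.2 MHz.
k=4: 213.75 MHz, 257.05 MHz.
k=5: 272.6 MHz, 315.9 MHz.
Within [82.2 MHz, 235.45 MHz]: 96.05 MHz, 139.35 MHz, 154.9 MHz, 198.2 MHz, 213.75 MHz.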